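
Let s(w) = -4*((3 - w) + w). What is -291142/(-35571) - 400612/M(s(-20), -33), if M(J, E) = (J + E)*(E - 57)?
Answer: -2178507392/24010425 ≈ -90.732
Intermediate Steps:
s(w) = -12 (s(w) = -4*3 = -12)
M(J, E) = (-57 + E)*(E + J) (M(J, E) = (E + J)*(-57 + E) = (-57 + E)*(E + J))
-291142/(-35571) - 400612/M(s(-20), -33) = -291142/(-35571) - 400612/((-33)² - 57*(-33) - 57*(-12) - 33*(-12)) = -291142*(-1/35571) - 400612/(1089 + 1881 + 684 + 396) = 291142/35571 - 400612/4050 = 291142/35571 - 400612*1/4050 = 291142/35571 - 200306/2025 = -2178507392/24010425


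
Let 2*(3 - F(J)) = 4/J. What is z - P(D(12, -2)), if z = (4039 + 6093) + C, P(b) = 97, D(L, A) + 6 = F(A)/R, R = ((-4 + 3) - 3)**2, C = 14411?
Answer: 24446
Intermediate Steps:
F(J) = 3 - 2/J
R = 16 (R = (-1 - 3)**2 = (-4)**2 = 16)
D(L, A) = -93/16 - 1/(8*A) (D(L, A) = -6 + (3 - 2/A)/16 = -6 + (3 - 2/A)*(1/16) = -6 + (3/16 - 1/(8*A)) = -93/16 - 1/(8*A))
z = 24543 (z = (4039 + 6093) + 14411 = 10132 + 14411 = 24543)
z - P(D(12, -2)) = 24543 - 1*97 = 24543 - 97 = 24446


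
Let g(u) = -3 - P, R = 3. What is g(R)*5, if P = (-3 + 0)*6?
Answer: 75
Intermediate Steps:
P = -18 (P = -3*6 = -18)
g(u) = 15 (g(u) = -3 - 1*(-18) = -3 + 18 = 15)
g(R)*5 = 15*5 = 75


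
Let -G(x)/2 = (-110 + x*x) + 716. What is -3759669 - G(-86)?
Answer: -3743665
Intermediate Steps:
G(x) = -1212 - 2*x² (G(x) = -2*((-110 + x*x) + 716) = -2*((-110 + x²) + 716) = -2*(606 + x²) = -1212 - 2*x²)
-3759669 - G(-86) = -3759669 - (-1212 - 2*(-86)²) = -3759669 - (-1212 - 2*7396) = -3759669 - (-1212 - 14792) = -3759669 - 1*(-16004) = -3759669 + 16004 = -3743665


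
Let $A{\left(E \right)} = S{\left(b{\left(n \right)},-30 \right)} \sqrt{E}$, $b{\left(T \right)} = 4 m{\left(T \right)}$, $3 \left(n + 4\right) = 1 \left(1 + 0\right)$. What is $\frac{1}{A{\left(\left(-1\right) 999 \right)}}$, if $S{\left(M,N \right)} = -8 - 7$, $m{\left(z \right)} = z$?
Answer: $\frac{i \sqrt{111}}{4995} \approx 0.0021092 i$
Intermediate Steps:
$n = - \frac{11}{3}$ ($n = -4 + \frac{1 \left(1 + 0\right)}{3} = -4 + \frac{1 \cdot 1}{3} = -4 + \frac{1}{3} \cdot 1 = -4 + \frac{1}{3} = - \frac{11}{3} \approx -3.6667$)
$b{\left(T \right)} = 4 T$
$S{\left(M,N \right)} = -15$ ($S{\left(M,N \right)} = -8 - 7 = -15$)
$A{\left(E \right)} = - 15 \sqrt{E}$
$\frac{1}{A{\left(\left(-1\right) 999 \right)}} = \frac{1}{\left(-15\right) \sqrt{\left(-1\right) 999}} = \frac{1}{\left(-15\right) \sqrt{-999}} = \frac{1}{\left(-15\right) 3 i \sqrt{111}} = \frac{1}{\left(-45\right) i \sqrt{111}} = \frac{i \sqrt{111}}{4995}$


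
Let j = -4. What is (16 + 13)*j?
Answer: -116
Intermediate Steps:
(16 + 13)*j = (16 + 13)*(-4) = 29*(-4) = -116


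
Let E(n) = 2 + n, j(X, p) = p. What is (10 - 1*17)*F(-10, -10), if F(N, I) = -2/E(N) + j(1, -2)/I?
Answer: -63/20 ≈ -3.1500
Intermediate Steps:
F(N, I) = -2/I - 2/(2 + N) (F(N, I) = -2/(2 + N) - 2/I = -2/I - 2/(2 + N))
(10 - 1*17)*F(-10, -10) = (10 - 1*17)*(2*(-2 - 1*(-10) - 1*(-10))/(-10*(2 - 10))) = (10 - 17)*(2*(-⅒)*(-2 + 10 + 10)/(-8)) = -14*(-1)*(-1)*18/(10*8) = -7*9/20 = -63/20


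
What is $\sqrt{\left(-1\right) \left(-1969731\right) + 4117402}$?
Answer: $\sqrt{6087133} \approx 2467.2$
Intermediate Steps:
$\sqrt{\left(-1\right) \left(-1969731\right) + 4117402} = \sqrt{1969731 + 4117402} = \sqrt{6087133}$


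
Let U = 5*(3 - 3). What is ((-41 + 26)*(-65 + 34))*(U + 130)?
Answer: 60450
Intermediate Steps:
U = 0 (U = 5*0 = 0)
((-41 + 26)*(-65 + 34))*(U + 130) = ((-41 + 26)*(-65 + 34))*(0 + 130) = -15*(-31)*130 = 465*130 = 60450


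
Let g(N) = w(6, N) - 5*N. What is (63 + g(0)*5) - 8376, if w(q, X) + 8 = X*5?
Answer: -8353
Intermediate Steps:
w(q, X) = -8 + 5*X (w(q, X) = -8 + X*5 = -8 + 5*X)
g(N) = -8 (g(N) = (-8 + 5*N) - 5*N = -8)
(63 + g(0)*5) - 8376 = (63 - 8*5) - 8376 = (63 - 40) - 8376 = 23 - 8376 = -8353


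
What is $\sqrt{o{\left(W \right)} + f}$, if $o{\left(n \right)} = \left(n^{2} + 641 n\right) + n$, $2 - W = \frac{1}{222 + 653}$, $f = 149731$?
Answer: $\frac{\sqrt{115623356626}}{875} \approx 388.61$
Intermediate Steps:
$W = \frac{1749}{875}$ ($W = 2 - \frac{1}{222 + 653} = 2 - \frac{1}{875} = \frac{1749}{875} \approx 1.9989$)
$o{\left(n \right)} = n^{2} + 642 n$
$\sqrt{o{\left(W \right)} + f} = \sqrt{\frac{1749 \left(642 + \frac{1749}{875}\right)}{875} + 149731} = \sqrt{\frac{1749}{875} \cdot \frac{563499}{875} + 149731} = \sqrt{\frac{985559751}{765625} + 149731} = \sqrt{\frac{115623356626}{765625}} = \frac{\sqrt{115623356626}}{875}$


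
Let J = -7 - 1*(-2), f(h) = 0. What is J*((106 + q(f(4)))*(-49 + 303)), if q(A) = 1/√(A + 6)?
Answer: -134620 - 635*√6/3 ≈ -1.3514e+5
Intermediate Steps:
q(A) = (6 + A)^(-½) (q(A) = 1/√(6 + A) = (6 + A)^(-½))
J = -5 (J = -7 + 2 = -5)
J*((106 + q(f(4)))*(-49 + 303)) = -5*(106 + (6 + 0)^(-½))*(-49 + 303) = -5*(106 + 6^(-½))*254 = -5*(106 + √6/6)*254 = -5*(26924 + 127*√6/3) = -134620 - 635*√6/3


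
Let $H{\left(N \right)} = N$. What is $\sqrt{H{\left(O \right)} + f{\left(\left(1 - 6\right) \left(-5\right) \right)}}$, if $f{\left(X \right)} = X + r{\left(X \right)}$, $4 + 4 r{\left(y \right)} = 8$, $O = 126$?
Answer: $2 \sqrt{38} \approx 12.329$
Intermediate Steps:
$r{\left(y \right)} = 1$ ($r{\left(y \right)} = -1 + \frac{1}{4} \cdot 8 = -1 + 2 = 1$)
$f{\left(X \right)} = 1 + X$ ($f{\left(X \right)} = X + 1 = 1 + X$)
$\sqrt{H{\left(O \right)} + f{\left(\left(1 - 6\right) \left(-5\right) \right)}} = \sqrt{126 + \left(1 + \left(1 - 6\right) \left(-5\right)\right)} = \sqrt{126 + \left(1 - -25\right)} = \sqrt{126 + \left(1 + 25\right)} = \sqrt{126 + 26} = \sqrt{152} = 2 \sqrt{38}$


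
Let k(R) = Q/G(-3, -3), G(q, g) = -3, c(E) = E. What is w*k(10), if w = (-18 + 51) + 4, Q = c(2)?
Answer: -74/3 ≈ -24.667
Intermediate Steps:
Q = 2
k(R) = -⅔ (k(R) = 2/(-3) = 2*(-⅓) = -⅔)
w = 37 (w = 33 + 4 = 37)
w*k(10) = 37*(-⅔) = -74/3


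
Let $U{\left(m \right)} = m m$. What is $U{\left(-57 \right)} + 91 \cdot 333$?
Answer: $33552$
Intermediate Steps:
$U{\left(m \right)} = m^{2}$
$U{\left(-57 \right)} + 91 \cdot 333 = \left(-57\right)^{2} + 91 \cdot 333 = 3249 + 30303 = 33552$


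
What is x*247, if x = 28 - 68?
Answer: -9880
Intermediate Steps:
x = -40
x*247 = -40*247 = -9880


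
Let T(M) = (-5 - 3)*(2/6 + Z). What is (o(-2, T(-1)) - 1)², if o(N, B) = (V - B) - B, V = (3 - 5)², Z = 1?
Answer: 5329/9 ≈ 592.11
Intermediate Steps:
T(M) = -32/3 (T(M) = (-5 - 3)*(2/6 + 1) = -8*(2*(⅙) + 1) = -8*(⅓ + 1) = -8*4/3 = -32/3)
V = 4 (V = (-2)² = 4)
o(N, B) = 4 - 2*B (o(N, B) = (4 - B) - B = 4 - 2*B)
(o(-2, T(-1)) - 1)² = ((4 - 2*(-32/3)) - 1)² = ((4 + 64/3) - 1)² = (76/3 - 1)² = (73/3)² = 5329/9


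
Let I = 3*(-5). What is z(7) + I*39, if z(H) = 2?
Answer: -583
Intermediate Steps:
I = -15
z(7) + I*39 = 2 - 15*39 = 2 - 585 = -583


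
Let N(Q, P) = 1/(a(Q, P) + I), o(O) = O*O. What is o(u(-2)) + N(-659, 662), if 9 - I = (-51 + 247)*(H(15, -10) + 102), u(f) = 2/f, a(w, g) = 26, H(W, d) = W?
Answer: 22896/22897 ≈ 0.99996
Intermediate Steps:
I = -22923 (I = 9 - (-51 + 247)*(15 + 102) = 9 - 196*117 = 9 - 1*22932 = 9 - 22932 = -22923)
o(O) = O²
N(Q, P) = -1/22897 (N(Q, P) = 1/(26 - 22923) = 1/(-22897) = -1/22897)
o(u(-2)) + N(-659, 662) = (2/(-2))² - 1/22897 = (2*(-½))² - 1/22897 = (-1)² - 1/22897 = 1 - 1/22897 = 22896/22897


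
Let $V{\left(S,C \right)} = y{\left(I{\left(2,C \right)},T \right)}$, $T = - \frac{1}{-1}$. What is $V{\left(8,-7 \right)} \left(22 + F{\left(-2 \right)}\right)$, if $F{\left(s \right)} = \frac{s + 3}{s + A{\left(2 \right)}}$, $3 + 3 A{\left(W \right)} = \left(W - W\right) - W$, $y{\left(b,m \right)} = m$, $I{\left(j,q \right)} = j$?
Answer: $\frac{239}{11} \approx 21.727$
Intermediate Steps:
$T = 1$ ($T = \left(-1\right) \left(-1\right) = 1$)
$V{\left(S,C \right)} = 1$
$A{\left(W \right)} = -1 - \frac{W}{3}$ ($A{\left(W \right)} = -1 + \frac{\left(W - W\right) - W}{3} = -1 + \frac{0 - W}{3} = -1 + \frac{\left(-1\right) W}{3} = -1 - \frac{W}{3}$)
$F{\left(s \right)} = \frac{3 + s}{- \frac{5}{3} + s}$ ($F{\left(s \right)} = \frac{s + 3}{s - \frac{5}{3}} = \frac{3 + s}{s - \frac{5}{3}} = \frac{3 + s}{- \frac{5}{3} + s}$)
$V{\left(8,-7 \right)} \left(22 + F{\left(-2 \right)}\right) = 1 \left(22 + \frac{3 \left(3 - 2\right)}{-5 + 3 \left(-2\right)}\right) = 1 \left(22 + 3 \frac{1}{-5 - 6} \cdot 1\right) = 1 \left(22 + 3 \frac{1}{-11} \cdot 1\right) = 1 \left(22 + 3 \left(- \frac{1}{11}\right) 1\right) = 1 \left(22 - \frac{3}{11}\right) = 1 \cdot \frac{239}{11} = \frac{239}{11}$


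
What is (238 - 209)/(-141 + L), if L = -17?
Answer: -29/158 ≈ -0.18354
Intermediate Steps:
(238 - 209)/(-141 + L) = (238 - 209)/(-141 - 17) = 29/(-158) = 29*(-1/158) = -29/158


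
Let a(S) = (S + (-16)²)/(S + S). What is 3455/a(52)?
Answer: 89830/77 ≈ 1166.6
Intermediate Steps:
a(S) = (256 + S)/(2*S) (a(S) = (S + 256)/((2*S)) = (256 + S)*(1/(2*S)) = (256 + S)/(2*S))
3455/a(52) = 3455/(((½)*(256 + 52)/52)) = 3455/(((½)*(1/52)*308)) = 3455/(77/26) = 3455*(26/77) = 89830/77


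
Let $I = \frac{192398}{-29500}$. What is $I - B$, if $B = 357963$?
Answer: $- \frac{5280050449}{14750} \approx -3.5797 \cdot 10^{5}$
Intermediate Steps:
$I = - \frac{96199}{14750}$ ($I = 192398 \left(- \frac{1}{29500}\right) = - \frac{96199}{14750} \approx -6.522$)
$I - B = - \frac{96199}{14750} - 357963 = - \frac{5280050449}{14750}$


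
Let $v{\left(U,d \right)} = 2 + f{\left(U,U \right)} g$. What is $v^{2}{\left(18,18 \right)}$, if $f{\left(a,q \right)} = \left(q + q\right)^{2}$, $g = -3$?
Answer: $15100996$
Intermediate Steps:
$f{\left(a,q \right)} = 4 q^{2}$ ($f{\left(a,q \right)} = \left(2 q\right)^{2} = 4 q^{2}$)
$v{\left(U,d \right)} = 2 - 12 U^{2}$ ($v{\left(U,d \right)} = 2 + 4 U^{2} \left(-3\right) = 2 - 12 U^{2}$)
$v^{2}{\left(18,18 \right)} = \left(2 - 12 \cdot 18^{2}\right)^{2} = \left(2 - 3888\right)^{2} = \left(-3886\right)^{2} = 15100996$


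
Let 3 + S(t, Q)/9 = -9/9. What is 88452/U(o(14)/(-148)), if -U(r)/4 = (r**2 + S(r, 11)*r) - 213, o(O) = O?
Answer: 121090788/1147691 ≈ 105.51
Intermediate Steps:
S(t, Q) = -36 (S(t, Q) = -27 + 9*(-9/9) = -27 + 9*(-9*1/9) = -27 + 9*(-1) = -27 - 9 = -36)
U(r) = 852 - 4*r**2 + 144*r (U(r) = -4*((r**2 - 36*r) - 213) = -4*(-213 + r**2 - 36*r) = 852 - 4*r**2 + 144*r)
88452/U(o(14)/(-148)) = 88452/(852 - 4*(14/(-148))**2 + 144*(14/(-148))) = 88452/(852 - 4*(14*(-1/148))**2 + 144*(14*(-1/148))) = 88452/(852 - 4*(-7/74)**2 + 144*(-7/74)) = 88452/(852 - 4*49/5476 - 504/37) = 88452/(852 - 49/1369 - 504/37) = 88452/(1147691/1369) = 88452*(1369/1147691) = 121090788/1147691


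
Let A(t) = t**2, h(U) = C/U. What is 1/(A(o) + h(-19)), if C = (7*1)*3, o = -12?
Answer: 19/2715 ≈ 0.0069982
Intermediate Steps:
C = 21 (C = 7*3 = 21)
h(U) = 21/U
1/(A(o) + h(-19)) = 1/((-12)**2 + 21/(-19)) = 1/(144 + 21*(-1/19)) = 1/(144 - 21/19) = 1/(2715/19) = 19/2715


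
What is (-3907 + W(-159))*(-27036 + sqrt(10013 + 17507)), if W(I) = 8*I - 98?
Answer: 142668972 - 42216*sqrt(430) ≈ 1.4179e+8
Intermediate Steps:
W(I) = -98 + 8*I
(-3907 + W(-159))*(-27036 + sqrt(10013 + 17507)) = (-3907 + (-98 + 8*(-159)))*(-27036 + sqrt(10013 + 17507)) = (-3907 + (-98 - 1272))*(-27036 + sqrt(27520)) = (-3907 - 1370)*(-27036 + 8*sqrt(430)) = -5277*(-27036 + 8*sqrt(430)) = 142668972 - 42216*sqrt(430)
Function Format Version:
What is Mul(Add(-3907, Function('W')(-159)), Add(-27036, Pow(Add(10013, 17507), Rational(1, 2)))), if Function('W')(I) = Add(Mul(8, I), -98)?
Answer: Add(142668972, Mul(-42216, Pow(430, Rational(1, 2)))) ≈ 1.4179e+8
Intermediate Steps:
Function('W')(I) = Add(-98, Mul(8, I))
Mul(Add(-3907, Function('W')(-159)), Add(-27036, Pow(Add(10013, 17507), Rational(1, 2)))) = Mul(Add(-3907, Add(-98, Mul(8, -159))), Add(-27036, Pow(Add(10013, 17507), Rational(1, 2)))) = Mul(Add(-3907, Add(-98, -1272)), Add(-27036, Pow(27520, Rational(1, 2)))) = Mul(Add(-3907, -1370), Add(-27036, Mul(8, Pow(430, Rational(1, 2))))) = Mul(-5277, Add(-27036, Mul(8, Pow(430, Rational(1, 2))))) = Add(142668972, Mul(-42216, Pow(430, Rational(1, 2))))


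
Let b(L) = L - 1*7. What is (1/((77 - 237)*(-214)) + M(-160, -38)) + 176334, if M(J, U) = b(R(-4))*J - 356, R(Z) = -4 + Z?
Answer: 6107662721/34240 ≈ 1.7838e+5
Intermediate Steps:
b(L) = -7 + L (b(L) = L - 7 = -7 + L)
M(J, U) = -356 - 15*J (M(J, U) = (-7 + (-4 - 4))*J - 356 = (-7 - 8)*J - 356 = -15*J - 356 = -356 - 15*J)
(1/((77 - 237)*(-214)) + M(-160, -38)) + 176334 = (1/((77 - 237)*(-214)) + (-356 - 15*(-160))) + 176334 = (1/(-160*(-214)) + (-356 + 2400)) + 176334 = (1/34240 + 2044) + 176334 = 69986561/34240 + 176334 = 6107662721/34240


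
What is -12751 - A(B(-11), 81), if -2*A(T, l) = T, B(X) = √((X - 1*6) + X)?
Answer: -12751 + I*√7 ≈ -12751.0 + 2.6458*I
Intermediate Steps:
B(X) = √(-6 + 2*X) (B(X) = √((X - 6) + X) = √((-6 + X) + X) = √(-6 + 2*X))
A(T, l) = -T/2
-12751 - A(B(-11), 81) = -12751 - (-1)*√(-6 + 2*(-11))/2 = -12751 - (-1)*√(-6 - 22)/2 = -12751 - (-1)*√(-28)/2 = -12751 - (-1)*2*I*√7/2 = -12751 - (-1)*I*√7 = -12751 + I*√7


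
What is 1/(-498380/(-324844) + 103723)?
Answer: 81211/8423573148 ≈ 9.6409e-6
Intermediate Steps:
1/(-498380/(-324844) + 103723) = 1/(-498380*(-1/324844) + 103723) = 1/(124595/81211 + 103723) = 1/(8423573148/81211) = 81211/8423573148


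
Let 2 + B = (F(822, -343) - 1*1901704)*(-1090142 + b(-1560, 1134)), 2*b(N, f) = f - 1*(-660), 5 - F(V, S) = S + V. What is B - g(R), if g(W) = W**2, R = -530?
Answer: 2071937594708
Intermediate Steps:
F(V, S) = 5 - S - V (F(V, S) = 5 - (S + V) = 5 + (-S - V) = 5 - S - V)
b(N, f) = 330 + f/2 (b(N, f) = (f - 1*(-660))/2 = (f + 660)/2 = (660 + f)/2 = 330 + f/2)
B = 2071937875608 (B = -2 + ((5 - 1*(-343) - 1*822) - 1*1901704)*(-1090142 + (330 + (1/2)*1134)) = -2 + ((5 + 343 - 822) - 1901704)*(-1090142 + (330 + 567)) = -2 + (-474 - 1901704)*(-1090142 + 897) = -2 - 1902178*(-1089245) = -2 + 2071937875610 = 2071937875608)
B - g(R) = 2071937875608 - 1*(-530)**2 = 2071937875608 - 1*280900 = 2071937875608 - 280900 = 2071937594708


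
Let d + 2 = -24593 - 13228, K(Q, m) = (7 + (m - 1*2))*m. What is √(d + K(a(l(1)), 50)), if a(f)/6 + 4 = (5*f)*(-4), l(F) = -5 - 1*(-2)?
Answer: 9*I*√433 ≈ 187.28*I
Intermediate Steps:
l(F) = -3 (l(F) = -5 + 2 = -3)
a(f) = -24 - 120*f (a(f) = -24 + 6*((5*f)*(-4)) = -24 + 6*(-20*f) = -24 - 120*f)
K(Q, m) = m*(5 + m) (K(Q, m) = (7 + (m - 2))*m = (7 + (-2 + m))*m = (5 + m)*m = m*(5 + m))
d = -37823 (d = -2 + (-24593 - 13228) = -2 - 37821 = -37823)
√(d + K(a(l(1)), 50)) = √(-37823 + 50*(5 + 50)) = √(-37823 + 50*55) = √(-37823 + 2750) = √(-35073) = 9*I*√433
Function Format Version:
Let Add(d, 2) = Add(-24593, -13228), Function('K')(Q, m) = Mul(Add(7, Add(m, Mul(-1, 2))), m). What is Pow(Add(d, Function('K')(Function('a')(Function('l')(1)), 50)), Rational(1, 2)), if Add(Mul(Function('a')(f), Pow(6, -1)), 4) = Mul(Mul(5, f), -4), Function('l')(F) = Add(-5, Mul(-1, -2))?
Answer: Mul(9, I, Pow(433, Rational(1, 2))) ≈ Mul(187.28, I)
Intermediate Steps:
Function('l')(F) = -3 (Function('l')(F) = Add(-5, 2) = -3)
Function('a')(f) = Add(-24, Mul(-120, f)) (Function('a')(f) = Add(-24, Mul(6, Mul(Mul(5, f), -4))) = Add(-24, Mul(6, Mul(-20, f))) = Add(-24, Mul(-120, f)))
Function('K')(Q, m) = Mul(m, Add(5, m)) (Function('K')(Q, m) = Mul(Add(7, Add(m, -2)), m) = Mul(Add(7, Add(-2, m)), m) = Mul(Add(5, m), m) = Mul(m, Add(5, m)))
d = -37823 (d = Add(-2, Add(-24593, -13228)) = Add(-2, -37821) = -37823)
Pow(Add(d, Function('K')(Function('a')(Function('l')(1)), 50)), Rational(1, 2)) = Pow(Add(-37823, Mul(50, Add(5, 50))), Rational(1, 2)) = Pow(Add(-37823, Mul(50, 55)), Rational(1, 2)) = Pow(Add(-37823, 2750), Rational(1, 2)) = Pow(-35073, Rational(1, 2)) = Mul(9, I, Pow(433, Rational(1, 2)))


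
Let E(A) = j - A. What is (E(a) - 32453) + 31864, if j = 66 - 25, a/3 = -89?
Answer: -281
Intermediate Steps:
a = -267 (a = 3*(-89) = -267)
j = 41
E(A) = 41 - A
(E(a) - 32453) + 31864 = ((41 - 1*(-267)) - 32453) + 31864 = ((41 + 267) - 32453) + 31864 = (308 - 32453) + 31864 = -32145 + 31864 = -281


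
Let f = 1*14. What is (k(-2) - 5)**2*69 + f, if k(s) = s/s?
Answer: 1118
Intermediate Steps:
k(s) = 1
f = 14
(k(-2) - 5)**2*69 + f = (1 - 5)**2*69 + 14 = (-4)**2*69 + 14 = 16*69 + 14 = 1104 + 14 = 1118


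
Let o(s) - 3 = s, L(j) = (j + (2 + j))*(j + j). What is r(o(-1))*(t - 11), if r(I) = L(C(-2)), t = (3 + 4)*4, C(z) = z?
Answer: 136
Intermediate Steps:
L(j) = 2*j*(2 + 2*j) (L(j) = (2 + 2*j)*(2*j) = 2*j*(2 + 2*j))
o(s) = 3 + s
t = 28 (t = 7*4 = 28)
r(I) = 8 (r(I) = 4*(-2)*(1 - 2) = 4*(-2)*(-1) = 8)
r(o(-1))*(t - 11) = 8*(28 - 11) = 8*17 = 136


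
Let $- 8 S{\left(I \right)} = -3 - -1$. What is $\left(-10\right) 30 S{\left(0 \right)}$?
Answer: $-75$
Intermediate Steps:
$S{\left(I \right)} = \frac{1}{4}$ ($S{\left(I \right)} = - \frac{-3 - -1}{8} = - \frac{-3 + 1}{8} = \left(- \frac{1}{8}\right) \left(-2\right) = \frac{1}{4}$)
$\left(-10\right) 30 S{\left(0 \right)} = \left(-10\right) 30 \cdot \frac{1}{4} = \left(-300\right) \frac{1}{4} = -75$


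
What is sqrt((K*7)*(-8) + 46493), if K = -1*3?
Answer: sqrt(46661) ≈ 216.01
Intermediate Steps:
K = -3
sqrt((K*7)*(-8) + 46493) = sqrt(-3*7*(-8) + 46493) = sqrt(-21*(-8) + 46493) = sqrt(168 + 46493) = sqrt(46661)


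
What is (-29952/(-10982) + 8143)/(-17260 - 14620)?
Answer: -44728189/175053080 ≈ -0.25551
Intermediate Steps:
(-29952/(-10982) + 8143)/(-17260 - 14620) = (-29952*(-1/10982) + 8143)/(-31880) = (14976/5491 + 8143)*(-1/31880) = (44728189/5491)*(-1/31880) = -44728189/175053080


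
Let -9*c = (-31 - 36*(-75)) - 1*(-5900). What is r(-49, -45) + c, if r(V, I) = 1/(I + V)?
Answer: -805495/846 ≈ -952.12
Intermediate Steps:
c = -8569/9 (c = -((-31 - 36*(-75)) - 1*(-5900))/9 = -((-31 + 2700) + 5900)/9 = -(2669 + 5900)/9 = -1/9*8569 = -8569/9 ≈ -952.11)
r(-49, -45) + c = 1/(-45 - 49) - 8569/9 = 1/(-94) - 8569/9 = -1/94 - 8569/9 = -805495/846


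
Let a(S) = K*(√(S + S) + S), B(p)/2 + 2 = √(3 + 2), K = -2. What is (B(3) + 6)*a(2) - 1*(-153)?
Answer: 137 - 16*√5 ≈ 101.22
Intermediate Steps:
B(p) = -4 + 2*√5 (B(p) = -4 + 2*√(3 + 2) = -4 + 2*√5)
a(S) = -2*S - 2*√2*√S (a(S) = -2*(√(S + S) + S) = -2*(√(2*S) + S) = -2*(√2*√S + S) = -2*(S + √2*√S) = -2*S - 2*√2*√S)
(B(3) + 6)*a(2) - 1*(-153) = ((-4 + 2*√5) + 6)*(-2*2 - 2*√2*√2) - 1*(-153) = (2 + 2*√5)*(-4 - 4) + 153 = (2 + 2*√5)*(-8) + 153 = (-16 - 16*√5) + 153 = 137 - 16*√5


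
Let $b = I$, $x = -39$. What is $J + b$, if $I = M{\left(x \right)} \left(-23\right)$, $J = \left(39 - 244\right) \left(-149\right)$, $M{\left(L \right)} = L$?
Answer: $31442$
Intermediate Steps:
$J = 30545$ ($J = \left(-205\right) \left(-149\right) = 30545$)
$I = 897$ ($I = \left(-39\right) \left(-23\right) = 897$)
$b = 897$
$J + b = 30545 + 897 = 31442$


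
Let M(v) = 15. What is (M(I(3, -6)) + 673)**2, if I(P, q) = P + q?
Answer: 473344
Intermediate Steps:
(M(I(3, -6)) + 673)**2 = (15 + 673)**2 = 688**2 = 473344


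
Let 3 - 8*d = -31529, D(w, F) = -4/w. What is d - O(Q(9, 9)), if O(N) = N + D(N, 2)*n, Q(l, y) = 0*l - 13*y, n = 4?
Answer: 949657/234 ≈ 4058.4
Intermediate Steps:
d = 7883/2 (d = 3/8 - ⅛*(-31529) = 3/8 + 31529/8 = 7883/2 ≈ 3941.5)
Q(l, y) = -13*y (Q(l, y) = 0 - 13*y = -13*y)
O(N) = N - 16/N (O(N) = N - 4/N*4 = N - 16/N)
d - O(Q(9, 9)) = 7883/2 - (-13*9 - 16/((-13*9))) = 7883/2 - (-117 - 16/(-117)) = 7883/2 - (-117 - 16*(-1/117)) = 7883/2 - (-117 + 16/117) = 7883/2 - 1*(-13673/117) = 7883/2 + 13673/117 = 949657/234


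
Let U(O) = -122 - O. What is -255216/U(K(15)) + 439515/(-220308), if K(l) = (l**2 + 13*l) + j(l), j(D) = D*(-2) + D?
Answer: 18664834041/38700772 ≈ 482.29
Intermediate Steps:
j(D) = -D (j(D) = -2*D + D = -D)
K(l) = l**2 + 12*l (K(l) = (l**2 + 13*l) - l = l**2 + 12*l)
-255216/U(K(15)) + 439515/(-220308) = -255216/(-122 - 15*(12 + 15)) + 439515/(-220308) = -255216/(-122 - 15*27) + 439515*(-1/220308) = -255216/(-122 - 1*405) - 146505/73436 = -255216/(-122 - 405) - 146505/73436 = -255216/(-527) - 146505/73436 = -255216*(-1/527) - 146505/73436 = 255216/527 - 146505/73436 = 18664834041/38700772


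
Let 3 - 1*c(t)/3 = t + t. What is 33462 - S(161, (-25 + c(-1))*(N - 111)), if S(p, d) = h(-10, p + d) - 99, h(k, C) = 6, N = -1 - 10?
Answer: 33555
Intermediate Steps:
N = -11
c(t) = 9 - 6*t (c(t) = 9 - 3*(t + t) = 9 - 6*t)
S(p, d) = -93 (S(p, d) = 6 - 99 = -93)
33462 - S(161, (-25 + c(-1))*(N - 111)) = 33462 - 1*(-93) = 33462 + 93 = 33555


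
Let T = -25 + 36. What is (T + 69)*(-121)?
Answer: -9680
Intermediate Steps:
T = 11
(T + 69)*(-121) = (11 + 69)*(-121) = 80*(-121) = -9680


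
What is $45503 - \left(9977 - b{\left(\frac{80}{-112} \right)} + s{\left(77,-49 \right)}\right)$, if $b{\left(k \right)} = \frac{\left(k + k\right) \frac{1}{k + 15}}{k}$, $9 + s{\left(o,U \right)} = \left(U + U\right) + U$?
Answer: $\frac{1784107}{50} \approx 35682.0$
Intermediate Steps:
$s{\left(o,U \right)} = -9 + 3 U$ ($s{\left(o,U \right)} = -9 + \left(\left(U + U\right) + U\right) = -9 + \left(2 U + U\right) = -9 + 3 U$)
$b{\left(k \right)} = \frac{2}{15 + k}$ ($b{\left(k \right)} = \frac{2 k \frac{1}{15 + k}}{k} = \frac{2}{15 + k}$)
$45503 - \left(9977 - b{\left(\frac{80}{-112} \right)} + s{\left(77,-49 \right)}\right) = 45503 - \left(9821 - \frac{2}{15 + \frac{80}{-112}}\right) = 45503 - \left(9821 - \frac{2}{15 + 80 \left(- \frac{1}{112}\right)}\right) = 45503 - \left(9821 - \frac{2}{15 - \frac{5}{7}}\right) = 45503 + \left(\left(\frac{2}{\frac{100}{7}} - 2211\right) + \left(-7766 + 156\right)\right) = 45503 + \left(\left(2 \cdot \frac{7}{100} - 2211\right) - 7610\right) = 45503 + \left(\left(\frac{7}{50} - 2211\right) - 7610\right) = 45503 - \frac{491043}{50} = \frac{1784107}{50}$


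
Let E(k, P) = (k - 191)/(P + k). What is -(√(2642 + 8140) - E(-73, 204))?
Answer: -264/131 - 3*√1198 ≈ -105.85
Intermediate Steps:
E(k, P) = (-191 + k)/(P + k)
-(√(2642 + 8140) - E(-73, 204)) = -(√(2642 + 8140) - (-191 - 73)/(204 - 73)) = -(√10782 - (-264)/131) = -(3*√1198 - (-264)/131) = -(3*√1198 - 1*(-264/131)) = -(3*√1198 + 264/131) = -(264/131 + 3*√1198) = -264/131 - 3*√1198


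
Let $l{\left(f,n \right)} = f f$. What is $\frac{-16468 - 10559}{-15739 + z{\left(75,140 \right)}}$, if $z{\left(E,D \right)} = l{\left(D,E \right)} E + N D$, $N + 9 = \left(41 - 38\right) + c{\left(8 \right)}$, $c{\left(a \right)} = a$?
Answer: $- \frac{819}{44077} \approx -0.018581$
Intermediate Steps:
$l{\left(f,n \right)} = f^{2}$
$N = 2$ ($N = -9 + \left(\left(41 - 38\right) + 8\right) = -9 + \left(3 + 8\right) = -9 + 11 = 2$)
$z{\left(E,D \right)} = 2 D + E D^{2}$ ($z{\left(E,D \right)} = D^{2} E + 2 D = E D^{2} + 2 D = 2 D + E D^{2}$)
$\frac{-16468 - 10559}{-15739 + z{\left(75,140 \right)}} = \frac{-16468 - 10559}{-15739 + 140 \left(2 + 140 \cdot 75\right)} = - \frac{27027}{-15739 + 140 \left(2 + 10500\right)} = - \frac{27027}{-15739 + 140 \cdot 10502} = - \frac{27027}{-15739 + 1470280} = - \frac{27027}{1454541} = \left(-27027\right) \frac{1}{1454541} = - \frac{819}{44077}$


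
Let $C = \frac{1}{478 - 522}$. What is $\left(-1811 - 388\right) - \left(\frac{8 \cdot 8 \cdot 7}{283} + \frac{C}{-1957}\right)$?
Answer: $- \frac{53625048903}{24368564} \approx -2200.6$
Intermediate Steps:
$C = - \frac{1}{44}$ ($C = \frac{1}{-44} = - \frac{1}{44} \approx -0.022727$)
$\left(-1811 - 388\right) - \left(\frac{8 \cdot 8 \cdot 7}{283} + \frac{C}{-1957}\right) = \left(-1811 - 388\right) - \left(\frac{8 \cdot 8 \cdot 7}{283} - \frac{1}{44 \left(-1957\right)}\right) = \left(-1811 - 388\right) - \left(64 \cdot 7 \cdot \frac{1}{283} - - \frac{1}{86108}\right) = -2199 - \left(448 \cdot \frac{1}{283} + \frac{1}{86108}\right) = -2199 - \left(\frac{448}{283} + \frac{1}{86108}\right) = -2199 - \frac{38576667}{24368564} = - \frac{53625048903}{24368564}$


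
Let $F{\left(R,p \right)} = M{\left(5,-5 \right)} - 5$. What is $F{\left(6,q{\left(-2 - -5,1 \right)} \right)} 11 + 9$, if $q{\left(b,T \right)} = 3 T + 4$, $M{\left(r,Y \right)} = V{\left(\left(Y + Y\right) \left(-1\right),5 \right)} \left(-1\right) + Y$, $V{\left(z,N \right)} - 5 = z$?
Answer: $-266$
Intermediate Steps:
$V{\left(z,N \right)} = 5 + z$
$M{\left(r,Y \right)} = -5 + 3 Y$ ($M{\left(r,Y \right)} = \left(5 + \left(Y + Y\right) \left(-1\right)\right) \left(-1\right) + Y = \left(5 + 2 Y \left(-1\right)\right) \left(-1\right) + Y = \left(5 - 2 Y\right) \left(-1\right) + Y = \left(-5 + 2 Y\right) + Y = -5 + 3 Y$)
$q{\left(b,T \right)} = 4 + 3 T$
$F{\left(R,p \right)} = -25$ ($F{\left(R,p \right)} = \left(-5 + 3 \left(-5\right)\right) - 5 = \left(-5 - 15\right) - 5 = -20 - 5 = -25$)
$F{\left(6,q{\left(-2 - -5,1 \right)} \right)} 11 + 9 = \left(-25\right) 11 + 9 = -275 + 9 = -266$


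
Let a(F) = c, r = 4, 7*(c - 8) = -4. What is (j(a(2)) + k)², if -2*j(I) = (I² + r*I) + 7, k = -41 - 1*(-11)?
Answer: 55398249/9604 ≈ 5768.3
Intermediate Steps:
c = 52/7 (c = 8 + (⅐)*(-4) = 8 - 4/7 = 52/7 ≈ 7.4286)
a(F) = 52/7
k = -30 (k = -41 + 11 = -30)
j(I) = -7/2 - 2*I - I²/2 (j(I) = -((I² + 4*I) + 7)/2 = -(7 + I² + 4*I)/2 = -7/2 - 2*I - I²/2)
(j(a(2)) + k)² = ((-7/2 - 2*52/7 - (52/7)²/2) - 30)² = ((-7/2 - 104/7 - ½*2704/49) - 30)² = ((-7/2 - 104/7 - 1352/49) - 30)² = (-4503/98 - 30)² = (-7443/98)² = 55398249/9604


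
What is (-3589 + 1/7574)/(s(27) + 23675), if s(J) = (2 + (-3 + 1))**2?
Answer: -5436617/35862890 ≈ -0.15159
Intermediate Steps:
s(J) = 0 (s(J) = (2 - 2)**2 = 0**2 = 0)
(-3589 + 1/7574)/(s(27) + 23675) = (-3589 + 1/7574)/(0 + 23675) = (-3589 + 1/7574)/23675 = -27183085/7574*1/23675 = -5436617/35862890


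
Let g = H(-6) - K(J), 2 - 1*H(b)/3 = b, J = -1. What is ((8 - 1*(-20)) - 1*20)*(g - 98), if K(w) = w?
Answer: -584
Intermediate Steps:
H(b) = 6 - 3*b
g = 25 (g = (6 - 3*(-6)) - 1*(-1) = (6 + 18) + 1 = 24 + 1 = 25)
((8 - 1*(-20)) - 1*20)*(g - 98) = ((8 - 1*(-20)) - 1*20)*(25 - 98) = ((8 + 20) - 20)*(-73) = (28 - 20)*(-73) = 8*(-73) = -584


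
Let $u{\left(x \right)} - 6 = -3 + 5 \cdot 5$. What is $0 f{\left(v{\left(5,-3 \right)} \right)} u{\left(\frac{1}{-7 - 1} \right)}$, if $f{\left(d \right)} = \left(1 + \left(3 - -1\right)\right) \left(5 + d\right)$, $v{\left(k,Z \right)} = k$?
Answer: $0$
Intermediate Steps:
$f{\left(d \right)} = 25 + 5 d$ ($f{\left(d \right)} = \left(1 + \left(3 + 1\right)\right) \left(5 + d\right) = \left(1 + 4\right) \left(5 + d\right) = 5 \left(5 + d\right) = 25 + 5 d$)
$u{\left(x \right)} = 28$ ($u{\left(x \right)} = 6 + \left(-3 + 5 \cdot 5\right) = 6 + \left(-3 + 25\right) = 6 + 22 = 28$)
$0 f{\left(v{\left(5,-3 \right)} \right)} u{\left(\frac{1}{-7 - 1} \right)} = 0 \left(25 + 5 \cdot 5\right) 28 = 0 \left(25 + 25\right) 28 = 0 \cdot 50 \cdot 28 = 0 \cdot 28 = 0$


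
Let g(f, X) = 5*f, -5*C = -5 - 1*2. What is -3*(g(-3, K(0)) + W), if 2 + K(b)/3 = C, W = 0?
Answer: 45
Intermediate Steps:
C = 7/5 (C = -(-5 - 1*2)/5 = -(-5 - 2)/5 = -1/5*(-7) = 7/5 ≈ 1.4000)
K(b) = -9/5 (K(b) = -6 + 3*(7/5) = -6 + 21/5 = -9/5)
-3*(g(-3, K(0)) + W) = -3*(5*(-3) + 0) = -3*(-15 + 0) = -3*(-15) = 45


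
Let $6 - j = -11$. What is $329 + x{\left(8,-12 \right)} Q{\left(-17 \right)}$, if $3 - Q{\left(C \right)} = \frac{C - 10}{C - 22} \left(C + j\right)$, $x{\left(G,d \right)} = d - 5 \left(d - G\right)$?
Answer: $593$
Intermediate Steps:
$j = 17$ ($j = 6 - -11 = 6 + 11 = 17$)
$x{\left(G,d \right)} = - 4 d + 5 G$ ($x{\left(G,d \right)} = d + \left(- 5 d + 5 G\right) = - 4 d + 5 G$)
$Q{\left(C \right)} = 3 - \frac{\left(-10 + C\right) \left(17 + C\right)}{-22 + C}$ ($Q{\left(C \right)} = 3 - \frac{C - 10}{C - 22} \left(C + 17\right) = 3 - \frac{-10 + C}{-22 + C} \left(17 + C\right) = 3 - \frac{\left(-10 + C\right) \left(17 + C\right)}{-22 + C}$)
$329 + x{\left(8,-12 \right)} Q{\left(-17 \right)} = 329 + \left(\left(-4\right) \left(-12\right) + 5 \cdot 8\right) \frac{104 - \left(-17\right)^{2} - -68}{-22 - 17} = 329 + \left(48 + 40\right) \frac{104 - 289 + 68}{-39} = 329 + 88 \left(- \frac{104 - 289 + 68}{39}\right) = 329 + 88 \left(\left(- \frac{1}{39}\right) \left(-117\right)\right) = 329 + 88 \cdot 3 = 329 + 264 = 593$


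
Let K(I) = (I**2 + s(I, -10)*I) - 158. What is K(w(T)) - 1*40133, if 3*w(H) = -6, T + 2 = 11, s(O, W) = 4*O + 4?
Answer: -40279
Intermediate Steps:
s(O, W) = 4 + 4*O
T = 9 (T = -2 + 11 = 9)
w(H) = -2 (w(H) = (1/3)*(-6) = -2)
K(I) = -158 + I**2 + I*(4 + 4*I) (K(I) = (I**2 + (4 + 4*I)*I) - 158 = (I**2 + I*(4 + 4*I)) - 158 = -158 + I**2 + I*(4 + 4*I))
K(w(T)) - 1*40133 = (-158 + 4*(-2) + 5*(-2)**2) - 1*40133 = (-158 - 8 + 5*4) - 40133 = (-158 - 8 + 20) - 40133 = -146 - 40133 = -40279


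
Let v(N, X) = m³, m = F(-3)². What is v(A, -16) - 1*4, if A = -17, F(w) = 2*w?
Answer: 46652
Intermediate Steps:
m = 36 (m = (2*(-3))² = (-6)² = 36)
v(N, X) = 46656 (v(N, X) = 36³ = 46656)
v(A, -16) - 1*4 = 46656 - 1*4 = 46656 - 4 = 46652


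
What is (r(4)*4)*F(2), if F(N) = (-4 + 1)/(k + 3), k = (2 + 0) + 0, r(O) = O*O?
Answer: -192/5 ≈ -38.400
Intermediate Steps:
r(O) = O**2
k = 2 (k = 2 + 0 = 2)
F(N) = -3/5 (F(N) = (-4 + 1)/(2 + 3) = -3/5)
(r(4)*4)*F(2) = (4**2*4)*(-3/5) = (16*4)*(-3/5) = 64*(-3/5) = -192/5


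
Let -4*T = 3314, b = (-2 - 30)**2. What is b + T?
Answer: 391/2 ≈ 195.50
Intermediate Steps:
b = 1024 (b = (-32)**2 = 1024)
T = -1657/2 (T = -1/4*3314 = -1657/2 ≈ -828.50)
b + T = 1024 - 1657/2 = 391/2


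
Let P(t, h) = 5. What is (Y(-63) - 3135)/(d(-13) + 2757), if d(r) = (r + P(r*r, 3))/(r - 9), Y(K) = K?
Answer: -35178/30331 ≈ -1.1598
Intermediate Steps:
d(r) = (5 + r)/(-9 + r) (d(r) = (r + 5)/(r - 9) = (5 + r)/(-9 + r))
(Y(-63) - 3135)/(d(-13) + 2757) = (-63 - 3135)/((5 - 13)/(-9 - 13) + 2757) = -3198/(-8/(-22) + 2757) = -3198/(-1/22*(-8) + 2757) = -3198/(4/11 + 2757) = -3198/30331/11 = -3198*11/30331 = -35178/30331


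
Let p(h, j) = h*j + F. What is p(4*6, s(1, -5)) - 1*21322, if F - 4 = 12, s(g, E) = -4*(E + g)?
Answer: -20922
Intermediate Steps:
s(g, E) = -4*E - 4*g
F = 16 (F = 4 + 12 = 16)
p(h, j) = 16 + h*j (p(h, j) = h*j + 16 = 16 + h*j)
p(4*6, s(1, -5)) - 1*21322 = (16 + (4*6)*(-4*(-5) - 4*1)) - 1*21322 = (16 + 24*(20 - 4)) - 21322 = (16 + 24*16) - 21322 = (16 + 384) - 21322 = 400 - 21322 = -20922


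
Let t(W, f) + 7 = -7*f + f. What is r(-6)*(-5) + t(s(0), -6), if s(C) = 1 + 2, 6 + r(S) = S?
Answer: 89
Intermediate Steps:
r(S) = -6 + S
s(C) = 3
t(W, f) = -7 - 6*f (t(W, f) = -7 + (-7*f + f) = -7 - 6*f)
r(-6)*(-5) + t(s(0), -6) = (-6 - 6)*(-5) + (-7 - 6*(-6)) = -12*(-5) + (-7 + 36) = 60 + 29 = 89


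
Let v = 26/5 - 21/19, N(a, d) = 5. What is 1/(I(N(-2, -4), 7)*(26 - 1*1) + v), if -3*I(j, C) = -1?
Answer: 285/3542 ≈ 0.080463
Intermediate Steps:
I(j, C) = 1/3 (I(j, C) = -1/3*(-1) = 1/3)
v = 389/95 (v = 26*(1/5) - 21*1/19 = 26/5 - 21/19 = 389/95 ≈ 4.0947)
1/(I(N(-2, -4), 7)*(26 - 1*1) + v) = 1/((26 - 1*1)/3 + 389/95) = 1/((26 - 1)/3 + 389/95) = 1/((1/3)*25 + 389/95) = 1/(25/3 + 389/95) = 1/(3542/285) = 285/3542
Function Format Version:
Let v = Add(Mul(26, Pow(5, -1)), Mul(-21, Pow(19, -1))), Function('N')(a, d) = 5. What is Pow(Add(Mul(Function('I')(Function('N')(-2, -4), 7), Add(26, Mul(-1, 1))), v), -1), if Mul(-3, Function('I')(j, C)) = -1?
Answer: Rational(285, 3542) ≈ 0.080463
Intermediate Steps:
Function('I')(j, C) = Rational(1, 3) (Function('I')(j, C) = Mul(Rational(-1, 3), -1) = Rational(1, 3))
v = Rational(389, 95) (v = Add(Mul(26, Rational(1, 5)), Mul(-21, Rational(1, 19))) = Add(Rational(26, 5), Rational(-21, 19)) = Rational(389, 95) ≈ 4.0947)
Pow(Add(Mul(Function('I')(Function('N')(-2, -4), 7), Add(26, Mul(-1, 1))), v), -1) = Pow(Add(Mul(Rational(1, 3), Add(26, Mul(-1, 1))), Rational(389, 95)), -1) = Pow(Add(Mul(Rational(1, 3), Add(26, -1)), Rational(389, 95)), -1) = Pow(Add(Mul(Rational(1, 3), 25), Rational(389, 95)), -1) = Pow(Add(Rational(25, 3), Rational(389, 95)), -1) = Pow(Rational(3542, 285), -1) = Rational(285, 3542)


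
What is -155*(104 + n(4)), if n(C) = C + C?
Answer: -17360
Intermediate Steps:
n(C) = 2*C
-155*(104 + n(4)) = -155*(104 + 2*4) = -155*(104 + 8) = -155*112 = -17360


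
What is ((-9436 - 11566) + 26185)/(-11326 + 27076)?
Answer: 5183/15750 ≈ 0.32908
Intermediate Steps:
((-9436 - 11566) + 26185)/(-11326 + 27076) = (-21002 + 26185)/15750 = 5183*(1/15750) = 5183/15750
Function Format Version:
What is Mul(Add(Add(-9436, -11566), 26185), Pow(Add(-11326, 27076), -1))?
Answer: Rational(5183, 15750) ≈ 0.32908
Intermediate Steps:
Mul(Add(Add(-9436, -11566), 26185), Pow(Add(-11326, 27076), -1)) = Mul(Add(-21002, 26185), Pow(15750, -1)) = Mul(5183, Rational(1, 15750)) = Rational(5183, 15750)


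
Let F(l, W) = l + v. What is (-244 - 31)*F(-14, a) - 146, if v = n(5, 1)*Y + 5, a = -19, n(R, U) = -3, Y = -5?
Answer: -1796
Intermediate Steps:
v = 20 (v = -3*(-5) + 5 = 15 + 5 = 20)
F(l, W) = 20 + l (F(l, W) = l + 20 = 20 + l)
(-244 - 31)*F(-14, a) - 146 = (-244 - 31)*(20 - 14) - 146 = -275*6 - 146 = -1650 - 146 = -1796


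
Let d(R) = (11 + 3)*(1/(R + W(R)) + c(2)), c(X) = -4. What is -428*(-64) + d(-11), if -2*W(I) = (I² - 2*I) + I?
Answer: 300694/11 ≈ 27336.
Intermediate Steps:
W(I) = I/2 - I²/2 (W(I) = -((I² - 2*I) + I)/2 = -(I² - I)/2 = I/2 - I²/2)
d(R) = -56 + 14/(R + R*(1 - R)/2) (d(R) = (11 + 3)*(1/(R + R*(1 - R)/2) - 4) = 14*(-4 + 1/(R + R*(1 - R)/2)) = -56 + 14/(R + R*(1 - R)/2))
-428*(-64) + d(-11) = -428*(-64) + 28*(-1 - 2*(-11)² + 6*(-11))/(-11*(-3 - 11)) = 27392 + 28*(-1/11)*(-1 - 2*121 - 66)/(-14) = 27392 + 28*(-1/11)*(-1/14)*(-1 - 242 - 66) = 27392 + 28*(-1/11)*(-1/14)*(-309) = 27392 - 618/11 = 300694/11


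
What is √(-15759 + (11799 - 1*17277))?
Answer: I*√21237 ≈ 145.73*I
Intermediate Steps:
√(-15759 + (11799 - 1*17277)) = √(-15759 + (11799 - 17277)) = √(-15759 - 5478) = √(-21237) = I*√21237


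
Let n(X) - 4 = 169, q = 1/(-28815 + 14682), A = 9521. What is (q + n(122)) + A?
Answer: 137005301/14133 ≈ 9694.0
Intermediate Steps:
q = -1/14133 (q = 1/(-14133) = -1/14133 ≈ -7.0756e-5)
n(X) = 173 (n(X) = 4 + 169 = 173)
(q + n(122)) + A = (-1/14133 + 173) + 9521 = 2445008/14133 + 9521 = 137005301/14133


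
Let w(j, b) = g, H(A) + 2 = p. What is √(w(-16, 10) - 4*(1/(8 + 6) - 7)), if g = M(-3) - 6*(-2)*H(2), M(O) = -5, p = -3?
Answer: 3*I*√203/7 ≈ 6.1062*I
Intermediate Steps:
H(A) = -5 (H(A) = -2 - 3 = -5)
g = -65 (g = -5 - 6*(-2)*(-5) = -5 - (-12)*(-5) = -5 - 1*60 = -5 - 60 = -65)
w(j, b) = -65
√(w(-16, 10) - 4*(1/(8 + 6) - 7)) = √(-65 - 4*(1/(8 + 6) - 7)) = √(-65 - 4*(1/14 - 7)) = √(-65 - 4*(-97/14)) = √(-65 + 194/7) = √(-261/7) = 3*I*√203/7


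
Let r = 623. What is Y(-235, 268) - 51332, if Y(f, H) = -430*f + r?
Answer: 50341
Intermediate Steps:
Y(f, H) = 623 - 430*f (Y(f, H) = -430*f + 623 = 623 - 430*f)
Y(-235, 268) - 51332 = (623 - 430*(-235)) - 51332 = (623 + 101050) - 51332 = 101673 - 51332 = 50341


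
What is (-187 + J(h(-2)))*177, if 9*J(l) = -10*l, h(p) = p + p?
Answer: -96937/3 ≈ -32312.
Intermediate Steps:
h(p) = 2*p
J(l) = -10*l/9 (J(l) = (-10*l)/9 = -10*l/9)
(-187 + J(h(-2)))*177 = (-187 - 20*(-2)/9)*177 = (-187 - 10/9*(-4))*177 = (-187 + 40/9)*177 = -1643/9*177 = -96937/3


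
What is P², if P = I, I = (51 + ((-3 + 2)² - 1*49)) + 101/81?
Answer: 118336/6561 ≈ 18.036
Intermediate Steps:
I = 344/81 (I = (51 + ((-1)² - 49)) + 101*(1/81) = (51 + (1 - 49)) + 101/81 = (51 - 48) + 101/81 = 3 + 101/81 = 344/81 ≈ 4.2469)
P = 344/81 ≈ 4.2469
P² = (344/81)² = 118336/6561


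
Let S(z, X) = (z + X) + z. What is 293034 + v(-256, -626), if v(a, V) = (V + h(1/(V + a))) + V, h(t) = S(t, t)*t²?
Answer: 66733360846991/228709656 ≈ 2.9178e+5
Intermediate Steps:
S(z, X) = X + 2*z (S(z, X) = (X + z) + z = X + 2*z)
h(t) = 3*t³ (h(t) = (t + 2*t)*t² = (3*t)*t² = 3*t³)
v(a, V) = 2*V + 3/(V + a)³ (v(a, V) = (V + 3*(1/(V + a))³) + V = (V + 3/(V + a)³) + V = 2*V + 3/(V + a)³)
293034 + v(-256, -626) = 293034 + (2*(-626) + 3/(-626 - 256)³) = 293034 + (-1252 + 3/(-882)³) = 293034 + (-1252 + 3*(-1/686128968)) = 293034 + (-1252 - 1/228709656) = 293034 - 286344489313/228709656 = 66733360846991/228709656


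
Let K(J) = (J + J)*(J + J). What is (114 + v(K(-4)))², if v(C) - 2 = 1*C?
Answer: 32400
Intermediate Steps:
K(J) = 4*J² (K(J) = (2*J)*(2*J) = 4*J²)
v(C) = 2 + C (v(C) = 2 + 1*C = 2 + C)
(114 + v(K(-4)))² = (114 + (2 + 4*(-4)²))² = (114 + (2 + 4*16))² = (114 + (2 + 64))² = (114 + 66)² = 180² = 32400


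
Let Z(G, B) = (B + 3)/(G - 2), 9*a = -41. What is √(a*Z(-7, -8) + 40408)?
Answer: √3272843/9 ≈ 201.01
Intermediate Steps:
a = -41/9 (a = (⅑)*(-41) = -41/9 ≈ -4.5556)
Z(G, B) = (3 + B)/(-2 + G)
√(a*Z(-7, -8) + 40408) = √(-41*(3 - 8)/(9*(-2 - 7)) + 40408) = √(-41*(-5)/(9*(-9)) + 40408) = √(-(-41)*(-5)/81 + 40408) = √(-41/9*5/9 + 40408) = √(-205/81 + 40408) = √(3272843/81) = √3272843/9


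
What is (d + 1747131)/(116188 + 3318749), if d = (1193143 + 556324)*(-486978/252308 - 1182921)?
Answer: -87024514524288889/144443680766 ≈ -6.0248e+5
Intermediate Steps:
d = -261073763980430841/126154 (d = 1749467*(-486978*1/252308 - 1182921) = 1749467*(-243489/126154 - 1182921) = 1749467*(-149230459323/126154) = -261073763980430841/126154 ≈ -2.0695e+12)
(d + 1747131)/(116188 + 3318749) = (-261073763980430841/126154 + 1747131)/(116188 + 3318749) = -261073543572866667/126154/3434937 = -261073543572866667/126154*1/3434937 = -87024514524288889/144443680766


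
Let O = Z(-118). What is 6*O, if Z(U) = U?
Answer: -708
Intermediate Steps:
O = -118
6*O = 6*(-118) = -708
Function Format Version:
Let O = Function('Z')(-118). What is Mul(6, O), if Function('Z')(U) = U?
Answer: -708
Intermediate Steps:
O = -118
Mul(6, O) = Mul(6, -118) = -708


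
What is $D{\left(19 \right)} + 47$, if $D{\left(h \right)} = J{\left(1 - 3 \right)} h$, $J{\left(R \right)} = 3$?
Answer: $104$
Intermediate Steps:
$D{\left(h \right)} = 3 h$
$D{\left(19 \right)} + 47 = 3 \cdot 19 + 47 = 57 + 47 = 104$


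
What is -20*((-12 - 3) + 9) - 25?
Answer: 95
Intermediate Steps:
-20*((-12 - 3) + 9) - 25 = -20*(-15 + 9) - 25 = -20*(-6) - 25 = 120 - 25 = 95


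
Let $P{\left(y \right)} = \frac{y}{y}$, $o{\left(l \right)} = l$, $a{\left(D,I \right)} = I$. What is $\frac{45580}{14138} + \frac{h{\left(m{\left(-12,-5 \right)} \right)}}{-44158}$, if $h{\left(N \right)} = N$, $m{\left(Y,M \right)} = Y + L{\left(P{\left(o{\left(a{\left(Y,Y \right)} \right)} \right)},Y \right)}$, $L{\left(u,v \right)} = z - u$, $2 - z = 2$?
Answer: $\frac{1006452717}{312152902} \approx 3.2242$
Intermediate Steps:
$z = 0$ ($z = 2 - 2 = 0$)
$P{\left(y \right)} = 1$
$L{\left(u,v \right)} = - u$ ($L{\left(u,v \right)} = 0 - u = - u$)
$m{\left(Y,M \right)} = -1 + Y$ ($m{\left(Y,M \right)} = Y - 1 = -1 + Y$)
$\frac{45580}{14138} + \frac{h{\left(m{\left(-12,-5 \right)} \right)}}{-44158} = \frac{45580}{14138} + \frac{-1 - 12}{-44158} = 45580 \cdot \frac{1}{14138} - - \frac{13}{44158} = \frac{22790}{7069} + \frac{13}{44158} = \frac{1006452717}{312152902}$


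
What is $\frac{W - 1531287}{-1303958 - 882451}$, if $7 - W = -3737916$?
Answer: $- \frac{2206636}{2186409} \approx -1.0093$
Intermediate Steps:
$W = 3737923$ ($W = 7 - -3737916 = 7 + 3737916 = 3737923$)
$\frac{W - 1531287}{-1303958 - 882451} = \frac{3737923 - 1531287}{-1303958 - 882451} = \frac{2206636}{-2186409} = 2206636 \left(- \frac{1}{2186409}\right) = - \frac{2206636}{2186409}$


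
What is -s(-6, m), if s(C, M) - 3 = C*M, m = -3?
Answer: -21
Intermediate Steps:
s(C, M) = 3 + C*M
-s(-6, m) = -(3 - 6*(-3)) = -(3 + 18) = -1*21 = -21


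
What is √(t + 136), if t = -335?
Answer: I*√199 ≈ 14.107*I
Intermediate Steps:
√(t + 136) = √(-335 + 136) = √(-199) = I*√199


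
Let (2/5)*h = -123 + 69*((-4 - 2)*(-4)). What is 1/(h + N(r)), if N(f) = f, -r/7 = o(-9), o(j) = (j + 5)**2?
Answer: 2/7441 ≈ 0.00026878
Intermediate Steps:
o(j) = (5 + j)**2
r = -112 (r = -7*(5 - 9)**2 = -7*(-4)**2 = -7*16 = -112)
h = 7665/2 (h = 5*(-123 + 69*((-4 - 2)*(-4)))/2 = 5*(-123 + 69*(-6*(-4)))/2 = 5*(-123 + 69*24)/2 = 5*(-123 + 1656)/2 = (5/2)*1533 = 7665/2 ≈ 3832.5)
1/(h + N(r)) = 1/(7665/2 - 112) = 1/(7441/2) = 2/7441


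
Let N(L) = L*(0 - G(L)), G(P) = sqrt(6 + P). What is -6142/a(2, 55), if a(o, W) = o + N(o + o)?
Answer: 3071/39 + 6142*sqrt(10)/39 ≈ 576.76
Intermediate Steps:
N(L) = -L*sqrt(6 + L) (N(L) = L*(0 - sqrt(6 + L)) = L*(-sqrt(6 + L)) = -L*sqrt(6 + L))
a(o, W) = o - 2*o*sqrt(6 + 2*o) (a(o, W) = o - (o + o)*sqrt(6 + (o + o)) = o - 2*o*sqrt(6 + 2*o))
-6142/a(2, 55) = -6142*1/(2*(1 - 2*sqrt(6 + 2*2))) = -6142*1/(2*(1 - 2*sqrt(6 + 4))) = -6142*1/(2*(1 - 2*sqrt(10))) = -6142/(2 - 4*sqrt(10))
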